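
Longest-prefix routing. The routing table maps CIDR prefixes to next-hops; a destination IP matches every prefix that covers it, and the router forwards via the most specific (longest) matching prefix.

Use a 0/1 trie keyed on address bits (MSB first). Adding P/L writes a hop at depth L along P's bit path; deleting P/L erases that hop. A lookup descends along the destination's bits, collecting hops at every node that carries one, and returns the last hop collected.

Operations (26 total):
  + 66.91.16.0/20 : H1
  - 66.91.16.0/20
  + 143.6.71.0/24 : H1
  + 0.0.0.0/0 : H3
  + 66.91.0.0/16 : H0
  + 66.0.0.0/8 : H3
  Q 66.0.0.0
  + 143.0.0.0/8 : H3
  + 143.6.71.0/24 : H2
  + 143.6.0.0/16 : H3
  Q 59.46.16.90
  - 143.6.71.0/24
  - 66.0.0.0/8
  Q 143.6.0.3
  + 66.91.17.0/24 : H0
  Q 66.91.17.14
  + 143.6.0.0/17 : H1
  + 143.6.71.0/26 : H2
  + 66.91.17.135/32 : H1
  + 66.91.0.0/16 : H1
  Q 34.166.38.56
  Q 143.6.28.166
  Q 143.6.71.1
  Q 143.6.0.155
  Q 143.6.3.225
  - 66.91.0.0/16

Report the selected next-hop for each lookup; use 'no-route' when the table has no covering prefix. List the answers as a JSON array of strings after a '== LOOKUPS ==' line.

Process each operation:
  add 66.91.16.0/20 -> H1 at depth 20
  del 66.91.16.0/20 (clear depth 20)
  add 143.6.71.0/24 -> H1 at depth 24
  add 0.0.0.0/0 -> H3 at depth 0
  add 66.91.0.0/16 -> H0 at depth 16
  add 66.0.0.0/8 -> H3 at depth 8
  Q 66.0.0.0: descend 010000100 ; hops seen [H3,H3] ; pick H3
  add 143.0.0.0/8 -> H3 at depth 8
  add 143.6.71.0/24 -> H2 at depth 24
  add 143.6.0.0/16 -> H3 at depth 16
  Q 59.46.16.90: descend 0 ; hops seen [H3] ; pick H3
  del 143.6.71.0/24 (clear depth 24)
  del 66.0.0.0/8 (clear depth 8)
  Q 143.6.0.3: descend 10001111000001100 ; hops seen [H3,H3,H3] ; pick H3
  add 66.91.17.0/24 -> H0 at depth 24
  Q 66.91.17.14: descend 010000100101101100010001 ; hops seen [H3,H0,H0] ; pick H0
  add 143.6.0.0/17 -> H1 at depth 17
  add 143.6.71.0/26 -> H2 at depth 26
  add 66.91.17.135/32 -> H1 at depth 32
  add 66.91.0.0/16 -> H1 at depth 16
  Q 34.166.38.56: descend 0 ; hops seen [H3] ; pick H3
  Q 143.6.28.166: descend 10001111000001100 ; hops seen [H3,H3,H3,H1] ; pick H1
  Q 143.6.71.1: descend 10001111000001100100011100 ; hops seen [H3,H3,H3,H1,H2] ; pick H2
  Q 143.6.0.155: descend 10001111000001100 ; hops seen [H3,H3,H3,H1] ; pick H1
  Q 143.6.3.225: descend 10001111000001100 ; hops seen [H3,H3,H3,H1] ; pick H1
  del 66.91.0.0/16 (clear depth 16)

== LOOKUPS ==
["H3","H3","H3","H0","H3","H1","H2","H1","H1"]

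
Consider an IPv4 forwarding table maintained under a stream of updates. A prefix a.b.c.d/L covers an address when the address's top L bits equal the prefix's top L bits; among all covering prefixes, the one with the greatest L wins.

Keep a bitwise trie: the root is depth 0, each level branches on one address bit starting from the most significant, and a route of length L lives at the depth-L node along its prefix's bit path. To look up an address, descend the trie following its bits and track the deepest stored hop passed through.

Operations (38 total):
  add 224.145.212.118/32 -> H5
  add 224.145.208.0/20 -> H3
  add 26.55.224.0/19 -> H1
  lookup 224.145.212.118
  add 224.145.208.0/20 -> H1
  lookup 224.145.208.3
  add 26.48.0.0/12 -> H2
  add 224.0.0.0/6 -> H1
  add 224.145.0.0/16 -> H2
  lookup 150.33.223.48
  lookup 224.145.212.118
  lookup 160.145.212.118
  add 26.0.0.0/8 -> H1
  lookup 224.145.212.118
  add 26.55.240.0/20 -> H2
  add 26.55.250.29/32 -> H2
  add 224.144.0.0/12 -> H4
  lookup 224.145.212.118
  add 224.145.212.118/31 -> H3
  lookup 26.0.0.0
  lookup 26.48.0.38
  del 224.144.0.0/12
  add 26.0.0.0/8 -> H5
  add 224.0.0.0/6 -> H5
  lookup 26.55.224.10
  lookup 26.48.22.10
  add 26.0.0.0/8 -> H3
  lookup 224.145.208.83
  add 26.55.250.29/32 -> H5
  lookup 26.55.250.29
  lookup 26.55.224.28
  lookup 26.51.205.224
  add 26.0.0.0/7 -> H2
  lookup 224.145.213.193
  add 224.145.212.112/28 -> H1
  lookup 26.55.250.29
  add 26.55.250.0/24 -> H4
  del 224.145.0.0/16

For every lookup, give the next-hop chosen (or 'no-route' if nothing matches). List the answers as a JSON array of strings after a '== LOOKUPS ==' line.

Process each operation:
  add 224.145.212.118/32 -> H5 at depth 32
  add 224.145.208.0/20 -> H3 at depth 20
  add 26.55.224.0/19 -> H1 at depth 19
  lookup 224.145.212.118: bits 11100000100100011101010001110110 walk d0:-→d1:-→d2:-→d3:-→d4:-→d5:-→d6:-→d7:-→d8:-→d9:-→d10:-→d11:-→d12:-→d13:-→d14:-→d15:-→d16:-→d17:-→d18:-→d19:-→d20:H3→d21:-→d22:-→d23:-→d24:-→d25:-→d26:-→d27:-→d28:-→d29:-→d30:-→d31:-→d32:H5 -> H5
  add 224.145.208.0/20 -> H1 at depth 20
  lookup 224.145.208.3: bits 111000001001000111010 walk d0:-→d1:-→d2:-→d3:-→d4:-→d5:-→d6:-→d7:-→d8:-→d9:-→d10:-→d11:-→d12:-→d13:-→d14:-→d15:-→d16:-→d17:-→d18:-→d19:-→d20:H1→d21:- -> H1
  add 26.48.0.0/12 -> H2 at depth 12
  add 224.0.0.0/6 -> H1 at depth 6
  add 224.145.0.0/16 -> H2 at depth 16
  lookup 150.33.223.48: bits 1 walk d0:-→d1:- -> no-route
  lookup 224.145.212.118: bits 11100000100100011101010001110110 walk d0:-→d1:-→d2:-→d3:-→d4:-→d5:-→d6:H1→d7:-→d8:-→d9:-→d10:-→d11:-→d12:-→d13:-→d14:-→d15:-→d16:H2→d17:-→d18:-→d19:-→d20:H1→d21:-→d22:-→d23:-→d24:-→d25:-→d26:-→d27:-→d28:-→d29:-→d30:-→d31:-→d32:H5 -> H5
  lookup 160.145.212.118: bits 1 walk d0:-→d1:- -> no-route
  add 26.0.0.0/8 -> H1 at depth 8
  lookup 224.145.212.118: bits 11100000100100011101010001110110 walk d0:-→d1:-→d2:-→d3:-→d4:-→d5:-→d6:H1→d7:-→d8:-→d9:-→d10:-→d11:-→d12:-→d13:-→d14:-→d15:-→d16:H2→d17:-→d18:-→d19:-→d20:H1→d21:-→d22:-→d23:-→d24:-→d25:-→d26:-→d27:-→d28:-→d29:-→d30:-→d31:-→d32:H5 -> H5
  add 26.55.240.0/20 -> H2 at depth 20
  add 26.55.250.29/32 -> H2 at depth 32
  add 224.144.0.0/12 -> H4 at depth 12
  lookup 224.145.212.118: bits 11100000100100011101010001110110 walk d0:-→d1:-→d2:-→d3:-→d4:-→d5:-→d6:H1→d7:-→d8:-→d9:-→d10:-→d11:-→d12:H4→d13:-→d14:-→d15:-→d16:H2→d17:-→d18:-→d19:-→d20:H1→d21:-→d22:-→d23:-→d24:-→d25:-→d26:-→d27:-→d28:-→d29:-→d30:-→d31:-→d32:H5 -> H5
  add 224.145.212.118/31 -> H3 at depth 31
  lookup 26.0.0.0: bits 0001101000 walk d0:-→d1:-→d2:-→d3:-→d4:-→d5:-→d6:-→d7:-→d8:H1→d9:-→d10:- -> H1
  lookup 26.48.0.38: bits 0001101000110 walk d0:-→d1:-→d2:-→d3:-→d4:-→d5:-→d6:-→d7:-→d8:H1→d9:-→d10:-→d11:-→d12:H2→d13:- -> H2
  del 224.144.0.0/12 (clear depth 12)
  add 26.0.0.0/8 -> H5 at depth 8
  add 224.0.0.0/6 -> H5 at depth 6
  lookup 26.55.224.10: bits 0001101000110111111 walk d0:-→d1:-→d2:-→d3:-→d4:-→d5:-→d6:-→d7:-→d8:H5→d9:-→d10:-→d11:-→d12:H2→d13:-→d14:-→d15:-→d16:-→d17:-→d18:-→d19:H1 -> H1
  lookup 26.48.22.10: bits 0001101000110 walk d0:-→d1:-→d2:-→d3:-→d4:-→d5:-→d6:-→d7:-→d8:H5→d9:-→d10:-→d11:-→d12:H2→d13:- -> H2
  add 26.0.0.0/8 -> H3 at depth 8
  lookup 224.145.208.83: bits 111000001001000111010 walk d0:-→d1:-→d2:-→d3:-→d4:-→d5:-→d6:H5→d7:-→d8:-→d9:-→d10:-→d11:-→d12:-→d13:-→d14:-→d15:-→d16:H2→d17:-→d18:-→d19:-→d20:H1→d21:- -> H1
  add 26.55.250.29/32 -> H5 at depth 32
  lookup 26.55.250.29: bits 00011010001101111111101000011101 walk d0:-→d1:-→d2:-→d3:-→d4:-→d5:-→d6:-→d7:-→d8:H3→d9:-→d10:-→d11:-→d12:H2→d13:-→d14:-→d15:-→d16:-→d17:-→d18:-→d19:H1→d20:H2→d21:-→d22:-→d23:-→d24:-→d25:-→d26:-→d27:-→d28:-→d29:-→d30:-→d31:-→d32:H5 -> H5
  lookup 26.55.224.28: bits 0001101000110111111 walk d0:-→d1:-→d2:-→d3:-→d4:-→d5:-→d6:-→d7:-→d8:H3→d9:-→d10:-→d11:-→d12:H2→d13:-→d14:-→d15:-→d16:-→d17:-→d18:-→d19:H1 -> H1
  lookup 26.51.205.224: bits 0001101000110 walk d0:-→d1:-→d2:-→d3:-→d4:-→d5:-→d6:-→d7:-→d8:H3→d9:-→d10:-→d11:-→d12:H2→d13:- -> H2
  add 26.0.0.0/7 -> H2 at depth 7
  lookup 224.145.213.193: bits 11100000100100011101010 walk d0:-→d1:-→d2:-→d3:-→d4:-→d5:-→d6:H5→d7:-→d8:-→d9:-→d10:-→d11:-→d12:-→d13:-→d14:-→d15:-→d16:H2→d17:-→d18:-→d19:-→d20:H1→d21:-→d22:-→d23:- -> H1
  add 224.145.212.112/28 -> H1 at depth 28
  lookup 26.55.250.29: bits 00011010001101111111101000011101 walk d0:-→d1:-→d2:-→d3:-→d4:-→d5:-→d6:-→d7:H2→d8:H3→d9:-→d10:-→d11:-→d12:H2→d13:-→d14:-→d15:-→d16:-→d17:-→d18:-→d19:H1→d20:H2→d21:-→d22:-→d23:-→d24:-→d25:-→d26:-→d27:-→d28:-→d29:-→d30:-→d31:-→d32:H5 -> H5
  add 26.55.250.0/24 -> H4 at depth 24
  del 224.145.0.0/16 (clear depth 16)

== LOOKUPS ==
["H5","H1","no-route","H5","no-route","H5","H5","H1","H2","H1","H2","H1","H5","H1","H2","H1","H5"]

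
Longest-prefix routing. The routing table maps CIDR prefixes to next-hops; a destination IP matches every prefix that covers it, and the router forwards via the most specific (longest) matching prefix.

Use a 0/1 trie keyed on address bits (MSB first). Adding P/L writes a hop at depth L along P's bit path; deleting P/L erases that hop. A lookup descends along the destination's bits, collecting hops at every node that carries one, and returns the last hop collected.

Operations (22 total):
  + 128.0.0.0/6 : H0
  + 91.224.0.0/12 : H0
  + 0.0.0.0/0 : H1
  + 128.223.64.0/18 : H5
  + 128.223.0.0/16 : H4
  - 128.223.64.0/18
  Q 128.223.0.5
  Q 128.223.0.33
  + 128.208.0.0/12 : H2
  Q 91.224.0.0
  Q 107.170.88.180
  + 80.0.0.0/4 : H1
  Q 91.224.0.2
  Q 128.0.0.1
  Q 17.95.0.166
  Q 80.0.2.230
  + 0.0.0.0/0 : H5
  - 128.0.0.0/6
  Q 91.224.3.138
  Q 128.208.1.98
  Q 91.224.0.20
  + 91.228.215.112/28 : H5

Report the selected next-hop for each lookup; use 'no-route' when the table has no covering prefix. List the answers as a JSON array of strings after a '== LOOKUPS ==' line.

Process each operation:
  + 128.0.0.0/6 (H0) depth=6
  + 91.224.0.0/12 (H0) depth=12
  + 0.0.0.0/0 (H1) depth=0
  + 128.223.64.0/18 (H5) depth=18
  + 128.223.0.0/16 (H4) depth=16
  del 128.223.64.0/18 (clear depth 18)
  Q 128.223.0.5: descend 10000000110111110 ; hops seen [H1,H0,H4] ; pick H4
  Q 128.223.0.33: descend 10000000110111110 ; hops seen [H1,H0,H4] ; pick H4
  + 128.208.0.0/12 (H2) depth=12
  Q 91.224.0.0: descend 010110111110 ; hops seen [H1,H0] ; pick H0
  Q 107.170.88.180: descend 01 ; hops seen [H1] ; pick H1
  + 80.0.0.0/4 (H1) depth=4
  Q 91.224.0.2: descend 010110111110 ; hops seen [H1,H1,H0] ; pick H0
  Q 128.0.0.1: descend 10000000 ; hops seen [H1,H0] ; pick H0
  Q 17.95.0.166: descend 0 ; hops seen [H1] ; pick H1
  Q 80.0.2.230: descend 0101 ; hops seen [H1,H1] ; pick H1
  + 0.0.0.0/0 (H5) depth=0
  del 128.0.0.0/6 (clear depth 6)
  Q 91.224.3.138: descend 010110111110 ; hops seen [H5,H1,H0] ; pick H0
  Q 128.208.1.98: descend 100000001101 ; hops seen [H5,H2] ; pick H2
  Q 91.224.0.20: descend 010110111110 ; hops seen [H5,H1,H0] ; pick H0
  + 91.228.215.112/28 (H5) depth=28

== LOOKUPS ==
["H4","H4","H0","H1","H0","H0","H1","H1","H0","H2","H0"]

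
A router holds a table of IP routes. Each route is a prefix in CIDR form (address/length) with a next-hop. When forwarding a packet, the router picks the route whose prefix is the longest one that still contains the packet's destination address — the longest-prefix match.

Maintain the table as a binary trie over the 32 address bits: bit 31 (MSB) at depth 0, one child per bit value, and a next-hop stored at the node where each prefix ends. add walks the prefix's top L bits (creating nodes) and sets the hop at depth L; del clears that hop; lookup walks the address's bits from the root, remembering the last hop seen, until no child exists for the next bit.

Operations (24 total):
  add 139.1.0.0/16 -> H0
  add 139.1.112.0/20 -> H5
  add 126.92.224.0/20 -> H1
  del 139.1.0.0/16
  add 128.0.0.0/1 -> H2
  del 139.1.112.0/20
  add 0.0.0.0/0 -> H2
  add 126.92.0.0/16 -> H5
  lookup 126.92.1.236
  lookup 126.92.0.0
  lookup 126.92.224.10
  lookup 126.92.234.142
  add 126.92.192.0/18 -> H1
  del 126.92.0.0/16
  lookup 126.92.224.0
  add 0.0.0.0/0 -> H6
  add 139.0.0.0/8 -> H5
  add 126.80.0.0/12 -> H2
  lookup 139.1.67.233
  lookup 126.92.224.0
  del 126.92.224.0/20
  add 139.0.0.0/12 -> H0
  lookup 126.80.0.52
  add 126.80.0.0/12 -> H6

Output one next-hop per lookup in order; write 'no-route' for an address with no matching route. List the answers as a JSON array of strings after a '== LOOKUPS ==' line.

Apply in order:
  + 139.1.0.0/16 (H0) depth=16
  + 139.1.112.0/20 (H5) depth=20
  + 126.92.224.0/20 (H1) depth=20
  - 139.1.0.0/16 clear@16
  + 128.0.0.0/1 (H2) depth=1
  - 139.1.112.0/20 clear@20
  + 0.0.0.0/0 (H2) depth=0
  + 126.92.0.0/16 (H5) depth=16
  ? 126.92.1.236  path d0:H2→d1:-→d2:-→d3:-→d4:-→d5:-→d6:-→d7:-→d8:-→d9:-→d10:-→d11:-→d12:-→d13:-→d14:-→d15:-→d16:H5  best=H5
  ? 126.92.0.0  path d0:H2→d1:-→d2:-→d3:-→d4:-→d5:-→d6:-→d7:-→d8:-→d9:-→d10:-→d11:-→d12:-→d13:-→d14:-→d15:-→d16:H5  best=H5
  ? 126.92.224.10  path d0:H2→d1:-→d2:-→d3:-→d4:-→d5:-→d6:-→d7:-→d8:-→d9:-→d10:-→d11:-→d12:-→d13:-→d14:-→d15:-→d16:H5→d17:-→d18:-→d19:-→d20:H1  best=H1
  ? 126.92.234.142  path d0:H2→d1:-→d2:-→d3:-→d4:-→d5:-→d6:-→d7:-→d8:-→d9:-→d10:-→d11:-→d12:-→d13:-→d14:-→d15:-→d16:H5→d17:-→d18:-→d19:-→d20:H1  best=H1
  + 126.92.192.0/18 (H1) depth=18
  - 126.92.0.0/16 clear@16
  ? 126.92.224.0  path d0:H2→d1:-→d2:-→d3:-→d4:-→d5:-→d6:-→d7:-→d8:-→d9:-→d10:-→d11:-→d12:-→d13:-→d14:-→d15:-→d16:-→d17:-→d18:H1→d19:-→d20:H1  best=H1
  + 0.0.0.0/0 (H6) depth=0
  + 139.0.0.0/8 (H5) depth=8
  + 126.80.0.0/12 (H2) depth=12
  ? 139.1.67.233  path d0:H6→d1:H2→d2:-→d3:-→d4:-→d5:-→d6:-→d7:-→d8:H5→d9:-→d10:-→d11:-→d12:-→d13:-→d14:-→d15:-→d16:-→d17:-→d18:-  best=H5
  ? 126.92.224.0  path d0:H6→d1:-→d2:-→d3:-→d4:-→d5:-→d6:-→d7:-→d8:-→d9:-→d10:-→d11:-→d12:H2→d13:-→d14:-→d15:-→d16:-→d17:-→d18:H1→d19:-→d20:H1  best=H1
  - 126.92.224.0/20 clear@20
  + 139.0.0.0/12 (H0) depth=12
  ? 126.80.0.52  path d0:H6→d1:-→d2:-→d3:-→d4:-→d5:-→d6:-→d7:-→d8:-→d9:-→d10:-→d11:-→d12:H2  best=H2
  + 126.80.0.0/12 (H6) depth=12

== LOOKUPS ==
["H5","H5","H1","H1","H1","H5","H1","H2"]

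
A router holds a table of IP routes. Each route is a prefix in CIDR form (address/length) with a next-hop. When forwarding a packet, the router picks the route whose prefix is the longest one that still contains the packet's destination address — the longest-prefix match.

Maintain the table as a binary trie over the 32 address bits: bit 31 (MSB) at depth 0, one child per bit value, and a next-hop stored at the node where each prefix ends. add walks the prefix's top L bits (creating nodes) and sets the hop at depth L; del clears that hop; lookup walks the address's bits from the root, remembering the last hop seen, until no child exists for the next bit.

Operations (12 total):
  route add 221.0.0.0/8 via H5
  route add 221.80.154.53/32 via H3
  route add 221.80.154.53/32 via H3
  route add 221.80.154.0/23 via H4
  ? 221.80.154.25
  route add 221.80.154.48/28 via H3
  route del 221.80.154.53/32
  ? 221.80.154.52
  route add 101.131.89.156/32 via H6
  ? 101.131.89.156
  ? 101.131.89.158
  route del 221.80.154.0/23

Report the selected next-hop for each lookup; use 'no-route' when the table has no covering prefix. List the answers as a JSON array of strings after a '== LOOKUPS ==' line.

Apply in order:
  + 221.0.0.0/8 (H5) depth=8
  + 221.80.154.53/32 (H3) depth=32
  + 221.80.154.53/32 (H3) depth=32
  + 221.80.154.0/23 (H4) depth=23
  ? 221.80.154.25  path d0:-→d1:-→d2:-→d3:-→d4:-→d5:-→d6:-→d7:-→d8:H5→d9:-→d10:-→d11:-→d12:-→d13:-→d14:-→d15:-→d16:-→d17:-→d18:-→d19:-→d20:-→d21:-→d22:-→d23:H4→d24:-→d25:-→d26:-  best=H4
  + 221.80.154.48/28 (H3) depth=28
  del 221.80.154.53/32 (clear depth 32)
  ? 221.80.154.52  path d0:-→d1:-→d2:-→d3:-→d4:-→d5:-→d6:-→d7:-→d8:H5→d9:-→d10:-→d11:-→d12:-→d13:-→d14:-→d15:-→d16:-→d17:-→d18:-→d19:-→d20:-→d21:-→d22:-→d23:H4→d24:-→d25:-→d26:-→d27:-→d28:H3→d29:-→d30:-→d31:-  best=H3
  + 101.131.89.156/32 (H6) depth=32
  ? 101.131.89.156  path d0:-→d1:-→d2:-→d3:-→d4:-→d5:-→d6:-→d7:-→d8:-→d9:-→d10:-→d11:-→d12:-→d13:-→d14:-→d15:-→d16:-→d17:-→d18:-→d19:-→d20:-→d21:-→d22:-→d23:-→d24:-→d25:-→d26:-→d27:-→d28:-→d29:-→d30:-→d31:-→d32:H6  best=H6
  ? 101.131.89.158  path d0:-→d1:-→d2:-→d3:-→d4:-→d5:-→d6:-→d7:-→d8:-→d9:-→d10:-→d11:-→d12:-→d13:-→d14:-→d15:-→d16:-→d17:-→d18:-→d19:-→d20:-→d21:-→d22:-→d23:-→d24:-→d25:-→d26:-→d27:-→d28:-→d29:-→d30:-  best=no-route
  del 221.80.154.0/23 (clear depth 23)

== LOOKUPS ==
["H4","H3","H6","no-route"]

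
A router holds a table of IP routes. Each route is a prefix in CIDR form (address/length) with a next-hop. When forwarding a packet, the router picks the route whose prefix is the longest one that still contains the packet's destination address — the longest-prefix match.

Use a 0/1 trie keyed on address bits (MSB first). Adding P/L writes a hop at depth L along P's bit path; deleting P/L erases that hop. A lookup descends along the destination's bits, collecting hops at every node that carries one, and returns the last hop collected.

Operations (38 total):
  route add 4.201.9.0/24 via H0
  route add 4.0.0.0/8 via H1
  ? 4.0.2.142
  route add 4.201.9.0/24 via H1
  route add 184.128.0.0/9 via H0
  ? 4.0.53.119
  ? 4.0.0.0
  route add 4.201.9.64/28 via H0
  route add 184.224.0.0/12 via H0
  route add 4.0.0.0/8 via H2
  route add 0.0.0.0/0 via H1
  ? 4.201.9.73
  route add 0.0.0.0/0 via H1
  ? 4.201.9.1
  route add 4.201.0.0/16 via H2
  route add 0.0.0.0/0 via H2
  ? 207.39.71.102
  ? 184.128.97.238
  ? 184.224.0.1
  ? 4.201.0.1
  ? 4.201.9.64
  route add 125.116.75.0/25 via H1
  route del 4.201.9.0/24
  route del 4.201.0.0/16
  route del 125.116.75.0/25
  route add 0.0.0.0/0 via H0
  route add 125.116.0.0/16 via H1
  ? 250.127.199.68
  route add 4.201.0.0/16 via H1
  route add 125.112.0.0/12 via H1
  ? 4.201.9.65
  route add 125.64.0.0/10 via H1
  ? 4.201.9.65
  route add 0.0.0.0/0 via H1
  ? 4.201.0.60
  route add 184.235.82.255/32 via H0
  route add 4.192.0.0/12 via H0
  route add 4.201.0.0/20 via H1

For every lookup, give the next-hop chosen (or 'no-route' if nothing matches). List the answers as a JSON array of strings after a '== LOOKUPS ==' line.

Apply in order:
  + 4.201.9.0/24 (H0) depth=24
  + 4.0.0.0/8 (H1) depth=8
  lookup 4.0.2.142: bits 00000100 walk d0:-→d1:-→d2:-→d3:-→d4:-→d5:-→d6:-→d7:-→d8:H1 -> H1
  + 4.201.9.0/24 (H1) depth=24
  + 184.128.0.0/9 (H0) depth=9
  lookup 4.0.53.119: bits 00000100 walk d0:-→d1:-→d2:-→d3:-→d4:-→d5:-→d6:-→d7:-→d8:H1 -> H1
  lookup 4.0.0.0: bits 00000100 walk d0:-→d1:-→d2:-→d3:-→d4:-→d5:-→d6:-→d7:-→d8:H1 -> H1
  + 4.201.9.64/28 (H0) depth=28
  + 184.224.0.0/12 (H0) depth=12
  + 4.0.0.0/8 (H2) depth=8
  + 0.0.0.0/0 (H1) depth=0
  lookup 4.201.9.73: bits 0000010011001001000010010100 walk d0:H1→d1:-→d2:-→d3:-→d4:-→d5:-→d6:-→d7:-→d8:H2→d9:-→d10:-→d11:-→d12:-→d13:-→d14:-→d15:-→d16:-→d17:-→d18:-→d19:-→d20:-→d21:-→d22:-→d23:-→d24:H1→d25:-→d26:-→d27:-→d28:H0 -> H0
  + 0.0.0.0/0 (H1) depth=0
  lookup 4.201.9.1: bits 0000010011001001000010010 walk d0:H1→d1:-→d2:-→d3:-→d4:-→d5:-→d6:-→d7:-→d8:H2→d9:-→d10:-→d11:-→d12:-→d13:-→d14:-→d15:-→d16:-→d17:-→d18:-→d19:-→d20:-→d21:-→d22:-→d23:-→d24:H1→d25:- -> H1
  + 4.201.0.0/16 (H2) depth=16
  + 0.0.0.0/0 (H2) depth=0
  lookup 207.39.71.102: bits 1 walk d0:H2→d1:- -> H2
  lookup 184.128.97.238: bits 101110001 walk d0:H2→d1:-→d2:-→d3:-→d4:-→d5:-→d6:-→d7:-→d8:-→d9:H0 -> H0
  lookup 184.224.0.1: bits 101110001110 walk d0:H2→d1:-→d2:-→d3:-→d4:-→d5:-→d6:-→d7:-→d8:-→d9:H0→d10:-→d11:-→d12:H0 -> H0
  lookup 4.201.0.1: bits 00000100110010010000 walk d0:H2→d1:-→d2:-→d3:-→d4:-→d5:-→d6:-→d7:-→d8:H2→d9:-→d10:-→d11:-→d12:-→d13:-→d14:-→d15:-→d16:H2→d17:-→d18:-→d19:-→d20:- -> H2
  lookup 4.201.9.64: bits 0000010011001001000010010100 walk d0:H2→d1:-→d2:-→d3:-→d4:-→d5:-→d6:-→d7:-→d8:H2→d9:-→d10:-→d11:-→d12:-→d13:-→d14:-→d15:-→d16:H2→d17:-→d18:-→d19:-→d20:-→d21:-→d22:-→d23:-→d24:H1→d25:-→d26:-→d27:-→d28:H0 -> H0
  + 125.116.75.0/25 (H1) depth=25
  - 4.201.9.0/24 clear@24
  - 4.201.0.0/16 clear@16
  - 125.116.75.0/25 clear@25
  + 0.0.0.0/0 (H0) depth=0
  + 125.116.0.0/16 (H1) depth=16
  lookup 250.127.199.68: bits 1 walk d0:H0→d1:- -> H0
  + 4.201.0.0/16 (H1) depth=16
  + 125.112.0.0/12 (H1) depth=12
  lookup 4.201.9.65: bits 0000010011001001000010010100 walk d0:H0→d1:-→d2:-→d3:-→d4:-→d5:-→d6:-→d7:-→d8:H2→d9:-→d10:-→d11:-→d12:-→d13:-→d14:-→d15:-→d16:H1→d17:-→d18:-→d19:-→d20:-→d21:-→d22:-→d23:-→d24:-→d25:-→d26:-→d27:-→d28:H0 -> H0
  + 125.64.0.0/10 (H1) depth=10
  lookup 4.201.9.65: bits 0000010011001001000010010100 walk d0:H0→d1:-→d2:-→d3:-→d4:-→d5:-→d6:-→d7:-→d8:H2→d9:-→d10:-→d11:-→d12:-→d13:-→d14:-→d15:-→d16:H1→d17:-→d18:-→d19:-→d20:-→d21:-→d22:-→d23:-→d24:-→d25:-→d26:-→d27:-→d28:H0 -> H0
  + 0.0.0.0/0 (H1) depth=0
  lookup 4.201.0.60: bits 00000100110010010000 walk d0:H1→d1:-→d2:-→d3:-→d4:-→d5:-→d6:-→d7:-→d8:H2→d9:-→d10:-→d11:-→d12:-→d13:-→d14:-→d15:-→d16:H1→d17:-→d18:-→d19:-→d20:- -> H1
  + 184.235.82.255/32 (H0) depth=32
  + 4.192.0.0/12 (H0) depth=12
  + 4.201.0.0/20 (H1) depth=20

== LOOKUPS ==
["H1","H1","H1","H0","H1","H2","H0","H0","H2","H0","H0","H0","H0","H1"]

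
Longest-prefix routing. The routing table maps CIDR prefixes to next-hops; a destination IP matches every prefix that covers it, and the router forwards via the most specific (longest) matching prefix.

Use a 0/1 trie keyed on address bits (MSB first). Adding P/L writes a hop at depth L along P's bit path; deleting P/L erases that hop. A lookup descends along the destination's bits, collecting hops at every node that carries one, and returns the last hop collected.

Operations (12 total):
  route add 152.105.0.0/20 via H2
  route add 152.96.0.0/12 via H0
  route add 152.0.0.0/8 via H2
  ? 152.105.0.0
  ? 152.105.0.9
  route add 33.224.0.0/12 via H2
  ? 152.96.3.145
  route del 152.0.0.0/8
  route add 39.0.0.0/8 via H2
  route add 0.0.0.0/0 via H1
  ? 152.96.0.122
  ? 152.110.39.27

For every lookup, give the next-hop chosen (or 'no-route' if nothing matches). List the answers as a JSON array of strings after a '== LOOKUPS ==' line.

Trace:
  add 152.105.0.0/20 -> H2 at depth 20
  add 152.96.0.0/12 -> H0 at depth 12
  add 152.0.0.0/8 -> H2 at depth 8
  ? 152.105.0.0  path d0:-→d1:-→d2:-→d3:-→d4:-→d5:-→d6:-→d7:-→d8:H2→d9:-→d10:-→d11:-→d12:H0→d13:-→d14:-→d15:-→d16:-→d17:-→d18:-→d19:-→d20:H2  best=H2
  ? 152.105.0.9  path d0:-→d1:-→d2:-→d3:-→d4:-→d5:-→d6:-→d7:-→d8:H2→d9:-→d10:-→d11:-→d12:H0→d13:-→d14:-→d15:-→d16:-→d17:-→d18:-→d19:-→d20:H2  best=H2
  add 33.224.0.0/12 -> H2 at depth 12
  ? 152.96.3.145  path d0:-→d1:-→d2:-→d3:-→d4:-→d5:-→d6:-→d7:-→d8:H2→d9:-→d10:-→d11:-→d12:H0  best=H0
  del 152.0.0.0/8 (clear depth 8)
  add 39.0.0.0/8 -> H2 at depth 8
  add 0.0.0.0/0 -> H1 at depth 0
  ? 152.96.0.122  path d0:H1→d1:-→d2:-→d3:-→d4:-→d5:-→d6:-→d7:-→d8:-→d9:-→d10:-→d11:-→d12:H0  best=H0
  ? 152.110.39.27  path d0:H1→d1:-→d2:-→d3:-→d4:-→d5:-→d6:-→d7:-→d8:-→d9:-→d10:-→d11:-→d12:H0→d13:-  best=H0

== LOOKUPS ==
["H2","H2","H0","H0","H0"]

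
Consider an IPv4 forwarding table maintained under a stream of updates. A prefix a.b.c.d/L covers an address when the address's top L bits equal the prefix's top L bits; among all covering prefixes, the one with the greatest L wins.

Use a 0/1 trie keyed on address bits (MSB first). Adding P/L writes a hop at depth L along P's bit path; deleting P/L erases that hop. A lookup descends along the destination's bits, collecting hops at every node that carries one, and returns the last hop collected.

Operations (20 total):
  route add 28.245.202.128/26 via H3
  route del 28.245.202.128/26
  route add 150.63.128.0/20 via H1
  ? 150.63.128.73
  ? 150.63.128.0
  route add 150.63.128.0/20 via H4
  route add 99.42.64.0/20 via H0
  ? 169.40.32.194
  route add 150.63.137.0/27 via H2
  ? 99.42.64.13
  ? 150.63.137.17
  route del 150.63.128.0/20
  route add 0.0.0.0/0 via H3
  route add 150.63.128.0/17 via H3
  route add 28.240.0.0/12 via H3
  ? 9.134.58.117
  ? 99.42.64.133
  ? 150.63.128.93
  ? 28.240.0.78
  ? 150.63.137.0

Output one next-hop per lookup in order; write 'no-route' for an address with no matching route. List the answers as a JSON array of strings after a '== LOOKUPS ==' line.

Apply in order:
  add 28.245.202.128/26 -> H3 at depth 26
  del 28.245.202.128/26 (clear depth 26)
  add 150.63.128.0/20 -> H1 at depth 20
  ? 150.63.128.73  path d0:-→d1:-→d2:-→d3:-→d4:-→d5:-→d6:-→d7:-→d8:-→d9:-→d10:-→d11:-→d12:-→d13:-→d14:-→d15:-→d16:-→d17:-→d18:-→d19:-→d20:H1  best=H1
  ? 150.63.128.0  path d0:-→d1:-→d2:-→d3:-→d4:-→d5:-→d6:-→d7:-→d8:-→d9:-→d10:-→d11:-→d12:-→d13:-→d14:-→d15:-→d16:-→d17:-→d18:-→d19:-→d20:H1  best=H1
  add 150.63.128.0/20 -> H4 at depth 20
  add 99.42.64.0/20 -> H0 at depth 20
  ? 169.40.32.194  path d0:-→d1:-→d2:-  best=no-route
  add 150.63.137.0/27 -> H2 at depth 27
  ? 99.42.64.13  path d0:-→d1:-→d2:-→d3:-→d4:-→d5:-→d6:-→d7:-→d8:-→d9:-→d10:-→d11:-→d12:-→d13:-→d14:-→d15:-→d16:-→d17:-→d18:-→d19:-→d20:H0  best=H0
  ? 150.63.137.17  path d0:-→d1:-→d2:-→d3:-→d4:-→d5:-→d6:-→d7:-→d8:-→d9:-→d10:-→d11:-→d12:-→d13:-→d14:-→d15:-→d16:-→d17:-→d18:-→d19:-→d20:H4→d21:-→d22:-→d23:-→d24:-→d25:-→d26:-→d27:H2  best=H2
  del 150.63.128.0/20 (clear depth 20)
  add 0.0.0.0/0 -> H3 at depth 0
  add 150.63.128.0/17 -> H3 at depth 17
  add 28.240.0.0/12 -> H3 at depth 12
  ? 9.134.58.117  path d0:H3→d1:-→d2:-→d3:-  best=H3
  ? 99.42.64.133  path d0:H3→d1:-→d2:-→d3:-→d4:-→d5:-→d6:-→d7:-→d8:-→d9:-→d10:-→d11:-→d12:-→d13:-→d14:-→d15:-→d16:-→d17:-→d18:-→d19:-→d20:H0  best=H0
  ? 150.63.128.93  path d0:H3→d1:-→d2:-→d3:-→d4:-→d5:-→d6:-→d7:-→d8:-→d9:-→d10:-→d11:-→d12:-→d13:-→d14:-→d15:-→d16:-→d17:H3→d18:-→d19:-→d20:-  best=H3
  ? 28.240.0.78  path d0:H3→d1:-→d2:-→d3:-→d4:-→d5:-→d6:-→d7:-→d8:-→d9:-→d10:-→d11:-→d12:H3→d13:-  best=H3
  ? 150.63.137.0  path d0:H3→d1:-→d2:-→d3:-→d4:-→d5:-→d6:-→d7:-→d8:-→d9:-→d10:-→d11:-→d12:-→d13:-→d14:-→d15:-→d16:-→d17:H3→d18:-→d19:-→d20:-→d21:-→d22:-→d23:-→d24:-→d25:-→d26:-→d27:H2  best=H2

== LOOKUPS ==
["H1","H1","no-route","H0","H2","H3","H0","H3","H3","H2"]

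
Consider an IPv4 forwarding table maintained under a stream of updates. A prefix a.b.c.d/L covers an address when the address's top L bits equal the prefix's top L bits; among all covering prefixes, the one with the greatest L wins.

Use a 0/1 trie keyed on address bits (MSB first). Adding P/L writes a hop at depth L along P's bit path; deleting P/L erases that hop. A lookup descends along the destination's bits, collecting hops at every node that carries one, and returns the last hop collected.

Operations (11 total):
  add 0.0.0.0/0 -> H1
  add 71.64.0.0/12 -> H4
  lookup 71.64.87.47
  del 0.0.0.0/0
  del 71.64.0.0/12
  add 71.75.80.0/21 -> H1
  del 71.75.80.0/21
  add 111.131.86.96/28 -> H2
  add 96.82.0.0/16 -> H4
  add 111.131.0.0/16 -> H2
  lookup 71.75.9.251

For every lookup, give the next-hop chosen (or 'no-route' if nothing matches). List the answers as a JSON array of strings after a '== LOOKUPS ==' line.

Apply in order:
  + 0.0.0.0/0 (H1) depth=0
  + 71.64.0.0/12 (H4) depth=12
  ? 71.64.87.47  path d0:H1→d1:-→d2:-→d3:-→d4:-→d5:-→d6:-→d7:-→d8:-→d9:-→d10:-→d11:-→d12:H4  best=H4
  del 0.0.0.0/0 (clear depth 0)
  del 71.64.0.0/12 (clear depth 12)
  + 71.75.80.0/21 (H1) depth=21
  del 71.75.80.0/21 (clear depth 21)
  + 111.131.86.96/28 (H2) depth=28
  + 96.82.0.0/16 (H4) depth=16
  + 111.131.0.0/16 (H2) depth=16
  ? 71.75.9.251  path d0:-→d1:-→d2:-→d3:-→d4:-→d5:-→d6:-→d7:-→d8:-→d9:-→d10:-→d11:-→d12:-→d13:-→d14:-→d15:-→d16:-→d17:-  best=no-route

== LOOKUPS ==
["H4","no-route"]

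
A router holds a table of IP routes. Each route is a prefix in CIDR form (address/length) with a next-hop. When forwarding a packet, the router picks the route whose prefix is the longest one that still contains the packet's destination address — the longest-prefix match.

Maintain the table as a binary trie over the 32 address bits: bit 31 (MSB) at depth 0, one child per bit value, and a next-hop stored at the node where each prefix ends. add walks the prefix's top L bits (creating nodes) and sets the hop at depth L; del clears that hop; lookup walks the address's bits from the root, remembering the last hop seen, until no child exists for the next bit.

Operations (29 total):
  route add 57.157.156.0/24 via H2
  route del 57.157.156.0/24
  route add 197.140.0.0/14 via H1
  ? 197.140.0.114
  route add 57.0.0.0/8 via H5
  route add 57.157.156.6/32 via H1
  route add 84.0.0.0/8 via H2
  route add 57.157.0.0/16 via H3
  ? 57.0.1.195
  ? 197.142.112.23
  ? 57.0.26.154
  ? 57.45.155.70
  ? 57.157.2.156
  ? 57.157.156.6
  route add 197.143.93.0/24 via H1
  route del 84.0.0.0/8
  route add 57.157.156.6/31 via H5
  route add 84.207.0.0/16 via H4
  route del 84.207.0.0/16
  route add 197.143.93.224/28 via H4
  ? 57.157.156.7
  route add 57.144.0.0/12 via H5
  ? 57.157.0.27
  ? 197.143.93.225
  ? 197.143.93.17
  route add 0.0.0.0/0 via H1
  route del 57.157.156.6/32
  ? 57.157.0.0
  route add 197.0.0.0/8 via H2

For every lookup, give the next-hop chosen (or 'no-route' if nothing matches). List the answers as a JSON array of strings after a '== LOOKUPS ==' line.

Apply in order:
  + 57.157.156.0/24 (H2) depth=24
  - 57.157.156.0/24 clear@24
  + 197.140.0.0/14 (H1) depth=14
  lookup 197.140.0.114: bits 11000101100011 walk d0:-→d1:-→d2:-→d3:-→d4:-→d5:-→d6:-→d7:-→d8:-→d9:-→d10:-→d11:-→d12:-→d13:-→d14:H1 -> H1
  + 57.0.0.0/8 (H5) depth=8
  + 57.157.156.6/32 (H1) depth=32
  + 84.0.0.0/8 (H2) depth=8
  + 57.157.0.0/16 (H3) depth=16
  lookup 57.0.1.195: bits 00111001 walk d0:-→d1:-→d2:-→d3:-→d4:-→d5:-→d6:-→d7:-→d8:H5 -> H5
  lookup 197.142.112.23: bits 11000101100011 walk d0:-→d1:-→d2:-→d3:-→d4:-→d5:-→d6:-→d7:-→d8:-→d9:-→d10:-→d11:-→d12:-→d13:-→d14:H1 -> H1
  lookup 57.0.26.154: bits 00111001 walk d0:-→d1:-→d2:-→d3:-→d4:-→d5:-→d6:-→d7:-→d8:H5 -> H5
  lookup 57.45.155.70: bits 00111001 walk d0:-→d1:-→d2:-→d3:-→d4:-→d5:-→d6:-→d7:-→d8:H5 -> H5
  lookup 57.157.2.156: bits 0011100110011101 walk d0:-→d1:-→d2:-→d3:-→d4:-→d5:-→d6:-→d7:-→d8:H5→d9:-→d10:-→d11:-→d12:-→d13:-→d14:-→d15:-→d16:H3 -> H3
  lookup 57.157.156.6: bits 00111001100111011001110000000110 walk d0:-→d1:-→d2:-→d3:-→d4:-→d5:-→d6:-→d7:-→d8:H5→d9:-→d10:-→d11:-→d12:-→d13:-→d14:-→d15:-→d16:H3→d17:-→d18:-→d19:-→d20:-→d21:-→d22:-→d23:-→d24:-→d25:-→d26:-→d27:-→d28:-→d29:-→d30:-→d31:-→d32:H1 -> H1
  + 197.143.93.0/24 (H1) depth=24
  - 84.0.0.0/8 clear@8
  + 57.157.156.6/31 (H5) depth=31
  + 84.207.0.0/16 (H4) depth=16
  - 84.207.0.0/16 clear@16
  + 197.143.93.224/28 (H4) depth=28
  lookup 57.157.156.7: bits 0011100110011101100111000000011 walk d0:-→d1:-→d2:-→d3:-→d4:-→d5:-→d6:-→d7:-→d8:H5→d9:-→d10:-→d11:-→d12:-→d13:-→d14:-→d15:-→d16:H3→d17:-→d18:-→d19:-→d20:-→d21:-→d22:-→d23:-→d24:-→d25:-→d26:-→d27:-→d28:-→d29:-→d30:-→d31:H5 -> H5
  + 57.144.0.0/12 (H5) depth=12
  lookup 57.157.0.27: bits 0011100110011101 walk d0:-→d1:-→d2:-→d3:-→d4:-→d5:-→d6:-→d7:-→d8:H5→d9:-→d10:-→d11:-→d12:H5→d13:-→d14:-→d15:-→d16:H3 -> H3
  lookup 197.143.93.225: bits 1100010110001111010111011110 walk d0:-→d1:-→d2:-→d3:-→d4:-→d5:-→d6:-→d7:-→d8:-→d9:-→d10:-→d11:-→d12:-→d13:-→d14:H1→d15:-→d16:-→d17:-→d18:-→d19:-→d20:-→d21:-→d22:-→d23:-→d24:H1→d25:-→d26:-→d27:-→d28:H4 -> H4
  lookup 197.143.93.17: bits 110001011000111101011101 walk d0:-→d1:-→d2:-→d3:-→d4:-→d5:-→d6:-→d7:-→d8:-→d9:-→d10:-→d11:-→d12:-→d13:-→d14:H1→d15:-→d16:-→d17:-→d18:-→d19:-→d20:-→d21:-→d22:-→d23:-→d24:H1 -> H1
  + 0.0.0.0/0 (H1) depth=0
  - 57.157.156.6/32 clear@32
  lookup 57.157.0.0: bits 0011100110011101 walk d0:H1→d1:-→d2:-→d3:-→d4:-→d5:-→d6:-→d7:-→d8:H5→d9:-→d10:-→d11:-→d12:H5→d13:-→d14:-→d15:-→d16:H3 -> H3
  + 197.0.0.0/8 (H2) depth=8

== LOOKUPS ==
["H1","H5","H1","H5","H5","H3","H1","H5","H3","H4","H1","H3"]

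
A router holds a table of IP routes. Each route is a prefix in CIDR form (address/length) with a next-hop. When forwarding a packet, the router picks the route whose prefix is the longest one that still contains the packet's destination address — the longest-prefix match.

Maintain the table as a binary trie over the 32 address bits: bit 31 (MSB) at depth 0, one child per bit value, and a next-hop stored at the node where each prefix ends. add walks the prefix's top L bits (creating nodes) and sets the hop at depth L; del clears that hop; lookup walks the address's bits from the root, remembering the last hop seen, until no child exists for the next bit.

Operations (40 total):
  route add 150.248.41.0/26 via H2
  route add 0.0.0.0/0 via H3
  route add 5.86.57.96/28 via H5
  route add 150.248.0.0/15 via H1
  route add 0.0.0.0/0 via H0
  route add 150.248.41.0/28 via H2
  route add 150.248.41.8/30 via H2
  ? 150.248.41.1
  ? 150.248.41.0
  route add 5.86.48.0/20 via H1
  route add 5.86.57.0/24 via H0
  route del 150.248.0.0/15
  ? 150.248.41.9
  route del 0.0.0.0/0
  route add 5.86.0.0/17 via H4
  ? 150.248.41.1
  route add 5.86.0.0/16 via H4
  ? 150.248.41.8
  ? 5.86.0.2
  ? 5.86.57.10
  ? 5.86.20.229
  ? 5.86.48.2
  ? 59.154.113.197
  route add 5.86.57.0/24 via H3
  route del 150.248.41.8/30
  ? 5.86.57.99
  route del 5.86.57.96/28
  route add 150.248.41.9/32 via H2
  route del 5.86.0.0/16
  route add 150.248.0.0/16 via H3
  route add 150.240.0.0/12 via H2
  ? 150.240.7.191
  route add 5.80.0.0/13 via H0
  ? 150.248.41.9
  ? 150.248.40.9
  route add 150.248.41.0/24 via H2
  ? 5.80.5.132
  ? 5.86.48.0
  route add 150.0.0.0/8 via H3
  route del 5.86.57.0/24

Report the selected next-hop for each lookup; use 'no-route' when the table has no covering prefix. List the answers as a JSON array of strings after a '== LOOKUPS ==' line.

Trace:
  add 150.248.41.0/26 -> H2 at depth 26
  add 0.0.0.0/0 -> H3 at depth 0
  add 5.86.57.96/28 -> H5 at depth 28
  add 150.248.0.0/15 -> H1 at depth 15
  add 0.0.0.0/0 -> H0 at depth 0
  add 150.248.41.0/28 -> H2 at depth 28
  add 150.248.41.8/30 -> H2 at depth 30
  lookup 150.248.41.1: bits 1001011011111000001010010000 walk d0:H0→d1:-→d2:-→d3:-→d4:-→d5:-→d6:-→d7:-→d8:-→d9:-→d10:-→d11:-→d12:-→d13:-→d14:-→d15:H1→d16:-→d17:-→d18:-→d19:-→d20:-→d21:-→d22:-→d23:-→d24:-→d25:-→d26:H2→d27:-→d28:H2 -> H2
  lookup 150.248.41.0: bits 1001011011111000001010010000 walk d0:H0→d1:-→d2:-→d3:-→d4:-→d5:-→d6:-→d7:-→d8:-→d9:-→d10:-→d11:-→d12:-→d13:-→d14:-→d15:H1→d16:-→d17:-→d18:-→d19:-→d20:-→d21:-→d22:-→d23:-→d24:-→d25:-→d26:H2→d27:-→d28:H2 -> H2
  add 5.86.48.0/20 -> H1 at depth 20
  add 5.86.57.0/24 -> H0 at depth 24
  - 150.248.0.0/15 clear@15
  lookup 150.248.41.9: bits 100101101111100000101001000010 walk d0:H0→d1:-→d2:-→d3:-→d4:-→d5:-→d6:-→d7:-→d8:-→d9:-→d10:-→d11:-→d12:-→d13:-→d14:-→d15:-→d16:-→d17:-→d18:-→d19:-→d20:-→d21:-→d22:-→d23:-→d24:-→d25:-→d26:H2→d27:-→d28:H2→d29:-→d30:H2 -> H2
  - 0.0.0.0/0 clear@0
  add 5.86.0.0/17 -> H4 at depth 17
  lookup 150.248.41.1: bits 1001011011111000001010010000 walk d0:-→d1:-→d2:-→d3:-→d4:-→d5:-→d6:-→d7:-→d8:-→d9:-→d10:-→d11:-→d12:-→d13:-→d14:-→d15:-→d16:-→d17:-→d18:-→d19:-→d20:-→d21:-→d22:-→d23:-→d24:-→d25:-→d26:H2→d27:-→d28:H2 -> H2
  add 5.86.0.0/16 -> H4 at depth 16
  lookup 150.248.41.8: bits 100101101111100000101001000010 walk d0:-→d1:-→d2:-→d3:-→d4:-→d5:-→d6:-→d7:-→d8:-→d9:-→d10:-→d11:-→d12:-→d13:-→d14:-→d15:-→d16:-→d17:-→d18:-→d19:-→d20:-→d21:-→d22:-→d23:-→d24:-→d25:-→d26:H2→d27:-→d28:H2→d29:-→d30:H2 -> H2
  lookup 5.86.0.2: bits 000001010101011000 walk d0:-→d1:-→d2:-→d3:-→d4:-→d5:-→d6:-→d7:-→d8:-→d9:-→d10:-→d11:-→d12:-→d13:-→d14:-→d15:-→d16:H4→d17:H4→d18:- -> H4
  lookup 5.86.57.10: bits 0000010101010110001110010 walk d0:-→d1:-→d2:-→d3:-→d4:-→d5:-→d6:-→d7:-→d8:-→d9:-→d10:-→d11:-→d12:-→d13:-→d14:-→d15:-→d16:H4→d17:H4→d18:-→d19:-→d20:H1→d21:-→d22:-→d23:-→d24:H0→d25:- -> H0
  lookup 5.86.20.229: bits 000001010101011000 walk d0:-→d1:-→d2:-→d3:-→d4:-→d5:-→d6:-→d7:-→d8:-→d9:-→d10:-→d11:-→d12:-→d13:-→d14:-→d15:-→d16:H4→d17:H4→d18:- -> H4
  lookup 5.86.48.2: bits 00000101010101100011 walk d0:-→d1:-→d2:-→d3:-→d4:-→d5:-→d6:-→d7:-→d8:-→d9:-→d10:-→d11:-→d12:-→d13:-→d14:-→d15:-→d16:H4→d17:H4→d18:-→d19:-→d20:H1 -> H1
  lookup 59.154.113.197: bits 00 walk d0:-→d1:-→d2:- -> no-route
  add 5.86.57.0/24 -> H3 at depth 24
  - 150.248.41.8/30 clear@30
  lookup 5.86.57.99: bits 0000010101010110001110010110 walk d0:-→d1:-→d2:-→d3:-→d4:-→d5:-→d6:-→d7:-→d8:-→d9:-→d10:-→d11:-→d12:-→d13:-→d14:-→d15:-→d16:H4→d17:H4→d18:-→d19:-→d20:H1→d21:-→d22:-→d23:-→d24:H3→d25:-→d26:-→d27:-→d28:H5 -> H5
  - 5.86.57.96/28 clear@28
  add 150.248.41.9/32 -> H2 at depth 32
  - 5.86.0.0/16 clear@16
  add 150.248.0.0/16 -> H3 at depth 16
  add 150.240.0.0/12 -> H2 at depth 12
  lookup 150.240.7.191: bits 100101101111 walk d0:-→d1:-→d2:-→d3:-→d4:-→d5:-→d6:-→d7:-→d8:-→d9:-→d10:-→d11:-→d12:H2 -> H2
  add 5.80.0.0/13 -> H0 at depth 13
  lookup 150.248.41.9: bits 10010110111110000010100100001001 walk d0:-→d1:-→d2:-→d3:-→d4:-→d5:-→d6:-→d7:-→d8:-→d9:-→d10:-→d11:-→d12:H2→d13:-→d14:-→d15:-→d16:H3→d17:-→d18:-→d19:-→d20:-→d21:-→d22:-→d23:-→d24:-→d25:-→d26:H2→d27:-→d28:H2→d29:-→d30:-→d31:-→d32:H2 -> H2
  lookup 150.248.40.9: bits 10010110111110000010100 walk d0:-→d1:-→d2:-→d3:-→d4:-→d5:-→d6:-→d7:-→d8:-→d9:-→d10:-→d11:-→d12:H2→d13:-→d14:-→d15:-→d16:H3→d17:-→d18:-→d19:-→d20:-→d21:-→d22:-→d23:- -> H3
  add 150.248.41.0/24 -> H2 at depth 24
  lookup 5.80.5.132: bits 0000010101010 walk d0:-→d1:-→d2:-→d3:-→d4:-→d5:-→d6:-→d7:-→d8:-→d9:-→d10:-→d11:-→d12:-→d13:H0 -> H0
  lookup 5.86.48.0: bits 00000101010101100011 walk d0:-→d1:-→d2:-→d3:-→d4:-→d5:-→d6:-→d7:-→d8:-→d9:-→d10:-→d11:-→d12:-→d13:H0→d14:-→d15:-→d16:-→d17:H4→d18:-→d19:-→d20:H1 -> H1
  add 150.0.0.0/8 -> H3 at depth 8
  - 5.86.57.0/24 clear@24

== LOOKUPS ==
["H2","H2","H2","H2","H2","H4","H0","H4","H1","no-route","H5","H2","H2","H3","H0","H1"]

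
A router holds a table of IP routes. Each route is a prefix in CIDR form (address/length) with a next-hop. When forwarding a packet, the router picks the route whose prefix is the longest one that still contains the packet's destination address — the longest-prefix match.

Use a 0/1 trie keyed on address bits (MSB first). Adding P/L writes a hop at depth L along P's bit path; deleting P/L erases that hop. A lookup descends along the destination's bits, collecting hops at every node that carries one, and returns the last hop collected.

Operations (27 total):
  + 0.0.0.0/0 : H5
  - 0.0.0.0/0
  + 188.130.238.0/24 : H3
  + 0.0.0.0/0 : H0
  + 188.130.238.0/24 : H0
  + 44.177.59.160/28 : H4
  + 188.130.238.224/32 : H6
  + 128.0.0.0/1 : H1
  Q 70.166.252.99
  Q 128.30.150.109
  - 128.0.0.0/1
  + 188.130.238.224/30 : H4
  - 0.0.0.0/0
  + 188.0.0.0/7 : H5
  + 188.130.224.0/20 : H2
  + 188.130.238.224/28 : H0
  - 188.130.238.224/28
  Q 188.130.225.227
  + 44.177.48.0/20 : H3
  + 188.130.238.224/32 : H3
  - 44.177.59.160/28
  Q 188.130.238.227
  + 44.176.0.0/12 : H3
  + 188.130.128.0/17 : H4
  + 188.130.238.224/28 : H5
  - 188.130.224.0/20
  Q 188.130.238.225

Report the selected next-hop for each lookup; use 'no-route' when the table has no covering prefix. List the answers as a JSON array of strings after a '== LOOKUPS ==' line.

Trace:
  add 0.0.0.0/0 -> H5 at depth 0
  - 0.0.0.0/0 clear@0
  add 188.130.238.0/24 -> H3 at depth 24
  add 0.0.0.0/0 -> H0 at depth 0
  add 188.130.238.0/24 -> H0 at depth 24
  add 44.177.59.160/28 -> H4 at depth 28
  add 188.130.238.224/32 -> H6 at depth 32
  add 128.0.0.0/1 -> H1 at depth 1
  ? 70.166.252.99  path d0:H0→d1:-  best=H0
  ? 128.30.150.109  path d0:H0→d1:H1→d2:-  best=H1
  - 128.0.0.0/1 clear@1
  add 188.130.238.224/30 -> H4 at depth 30
  - 0.0.0.0/0 clear@0
  add 188.0.0.0/7 -> H5 at depth 7
  add 188.130.224.0/20 -> H2 at depth 20
  add 188.130.238.224/28 -> H0 at depth 28
  - 188.130.238.224/28 clear@28
  ? 188.130.225.227  path d0:-→d1:-→d2:-→d3:-→d4:-→d5:-→d6:-→d7:H5→d8:-→d9:-→d10:-→d11:-→d12:-→d13:-→d14:-→d15:-→d16:-→d17:-→d18:-→d19:-→d20:H2  best=H2
  add 44.177.48.0/20 -> H3 at depth 20
  add 188.130.238.224/32 -> H3 at depth 32
  - 44.177.59.160/28 clear@28
  ? 188.130.238.227  path d0:-→d1:-→d2:-→d3:-→d4:-→d5:-→d6:-→d7:H5→d8:-→d9:-→d10:-→d11:-→d12:-→d13:-→d14:-→d15:-→d16:-→d17:-→d18:-→d19:-→d20:H2→d21:-→d22:-→d23:-→d24:H0→d25:-→d26:-→d27:-→d28:-→d29:-→d30:H4  best=H4
  add 44.176.0.0/12 -> H3 at depth 12
  add 188.130.128.0/17 -> H4 at depth 17
  add 188.130.238.224/28 -> H5 at depth 28
  - 188.130.224.0/20 clear@20
  ? 188.130.238.225  path d0:-→d1:-→d2:-→d3:-→d4:-→d5:-→d6:-→d7:H5→d8:-→d9:-→d10:-→d11:-→d12:-→d13:-→d14:-→d15:-→d16:-→d17:H4→d18:-→d19:-→d20:-→d21:-→d22:-→d23:-→d24:H0→d25:-→d26:-→d27:-→d28:H5→d29:-→d30:H4→d31:-  best=H4

== LOOKUPS ==
["H0","H1","H2","H4","H4"]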